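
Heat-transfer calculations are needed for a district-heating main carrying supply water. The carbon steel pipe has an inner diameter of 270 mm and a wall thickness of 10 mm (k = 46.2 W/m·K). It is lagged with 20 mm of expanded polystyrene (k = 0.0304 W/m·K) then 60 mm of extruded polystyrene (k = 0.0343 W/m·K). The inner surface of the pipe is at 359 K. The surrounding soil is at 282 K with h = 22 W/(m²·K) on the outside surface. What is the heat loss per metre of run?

q′ ≈ 35.8 W/m

For a radial system each layer contributes R = ln(r_out/r_in)/(2πkL); films add R = 1/(hA).
R_carbon steel pipe wall = ln(145/135)/(2π×46.2×1) = 2.462×10^-4 K/W
R_expanded polystyrene = ln(165/145)/(2π×0.0304×1) = 0.6765 K/W
R_extruded polystyrene = ln(225/165)/(2π×0.0343×1) = 1.439 K/W
R_outer film = 1/(h_o·2πr_oL) = 1/(22×2π×0.225×1) = 0.03215 K/W
R_total = 2.148 K/W
Q = ΔT/R_total = 77/2.148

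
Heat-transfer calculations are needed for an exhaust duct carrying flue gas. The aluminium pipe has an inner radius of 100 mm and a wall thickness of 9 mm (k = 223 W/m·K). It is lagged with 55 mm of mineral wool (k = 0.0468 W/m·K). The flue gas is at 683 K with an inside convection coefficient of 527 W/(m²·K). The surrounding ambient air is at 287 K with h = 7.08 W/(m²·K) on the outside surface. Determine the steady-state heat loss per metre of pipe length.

q′ ≈ 259 W/m

Per-layer cylindrical resistances, series-summed:
R_inner film = 1/(h_i·2πr₁L) = 1/(527×2π×0.1×1) = 0.00302 K/W
R_aluminium pipe wall = ln(109/100)/(2π×223×1) = 6.15×10^-5 K/W
R_mineral wool = ln(164/109)/(2π×0.0468×1) = 1.389 K/W
R_outer film = 1/(h_o·2πr_oL) = 1/(7.08×2π×0.164×1) = 0.1371 K/W
R_total = 1.529 K/W
Q = ΔT/R_total = 396/1.529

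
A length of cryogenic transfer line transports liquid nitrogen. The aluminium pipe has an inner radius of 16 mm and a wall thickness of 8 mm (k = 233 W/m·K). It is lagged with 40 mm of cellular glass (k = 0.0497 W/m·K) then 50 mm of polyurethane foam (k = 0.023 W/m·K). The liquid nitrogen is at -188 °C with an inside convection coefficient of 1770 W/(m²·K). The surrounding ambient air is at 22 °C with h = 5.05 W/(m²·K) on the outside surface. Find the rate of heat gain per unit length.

Per-layer cylindrical resistances, series-summed:
R_inner film = 1/(h_i·2πr₁L) = 1/(1770×2π×0.016×1) = 0.00562 K/W
R_aluminium pipe wall = ln(24/16)/(2π×233×1) = 2.77×10^-4 K/W
R_cellular glass = ln(64/24)/(2π×0.0497×1) = 3.141 K/W
R_polyurethane foam = ln(114/64)/(2π×0.023×1) = 3.995 K/W
R_outer film = 1/(h_o·2πr_oL) = 1/(5.05×2π×0.114×1) = 0.2765 K/W
R_total = 7.418 K/W
Q = ΔT/R_total = 210/7.418

q′ ≈ 28.3 W/m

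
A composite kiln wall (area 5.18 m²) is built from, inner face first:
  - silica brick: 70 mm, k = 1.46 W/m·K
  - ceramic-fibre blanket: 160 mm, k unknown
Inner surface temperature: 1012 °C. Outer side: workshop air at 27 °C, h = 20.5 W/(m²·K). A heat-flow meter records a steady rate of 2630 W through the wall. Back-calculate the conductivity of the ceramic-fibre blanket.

Thermal resistances in series:
R_silica brick = L/(kA) = 0.07/(1.46×5.18) = 0.009256 K/W
R_outer film = 1/(h_o·A) = 1/(20.5×5.18) = 0.009417 K/W
Sum of known resistances R_other = 0.01867 K/W
Total R = ΔT/Q = 985/2630 = 0.3745 K/W
R_ceramic-fibre blanket = R_total − R_other = 0.3559 K/W
k = L/(R·A) = 0.16/(0.3559×5.18)

k ≈ 0.0868 W/(m·K)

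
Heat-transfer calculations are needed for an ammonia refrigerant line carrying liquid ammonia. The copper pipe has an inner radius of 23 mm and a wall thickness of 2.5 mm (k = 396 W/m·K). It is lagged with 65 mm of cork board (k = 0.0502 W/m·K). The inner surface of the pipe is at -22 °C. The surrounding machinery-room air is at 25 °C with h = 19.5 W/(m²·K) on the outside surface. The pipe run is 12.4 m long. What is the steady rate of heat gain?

Radial resistances (cylindrical: R_cond = ln(r_o/r_i)/(2πkL), R_conv = 1/(h·2πrL)):
R_copper pipe wall = ln(25.5/23)/(2π×396×12.4) = 3.344×10^-6 K/W
R_cork board = ln(90.5/25.5)/(2π×0.0502×12.4) = 0.3239 K/W
R_outer film = 1/(h_o·2πr_oL) = 1/(19.5×2π×0.0905×12.4) = 0.007273 K/W
R_total = 0.3311 K/W
Q = ΔT/R_total = 47/0.3311

Q ≈ 142 W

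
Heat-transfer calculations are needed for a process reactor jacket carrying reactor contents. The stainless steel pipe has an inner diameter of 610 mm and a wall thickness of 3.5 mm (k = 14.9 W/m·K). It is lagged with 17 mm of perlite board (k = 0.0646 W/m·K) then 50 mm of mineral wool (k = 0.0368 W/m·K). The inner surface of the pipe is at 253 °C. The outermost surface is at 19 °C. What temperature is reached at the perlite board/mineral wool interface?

T ≈ 212 °C

Radial resistances (cylindrical: R_cond = ln(r_o/r_i)/(2πkL), R_conv = 1/(h·2πrL)):
R_stainless steel pipe wall = ln(308.5/305)/(2π×14.9×1) = 1.219×10^-4 K/W
R_perlite board = ln(325.5/308.5)/(2π×0.0646×1) = 0.1322 K/W
R_mineral wool = ln(375.5/325.5)/(2π×0.0368×1) = 0.618 K/W
R_total = 0.7503 K/W
Q = ΔT/R_total = 234/0.7503
Q = 312 W/m
T_interface = T_inner − Q·ΣR(inner→interface) = 253 − 312×0.1323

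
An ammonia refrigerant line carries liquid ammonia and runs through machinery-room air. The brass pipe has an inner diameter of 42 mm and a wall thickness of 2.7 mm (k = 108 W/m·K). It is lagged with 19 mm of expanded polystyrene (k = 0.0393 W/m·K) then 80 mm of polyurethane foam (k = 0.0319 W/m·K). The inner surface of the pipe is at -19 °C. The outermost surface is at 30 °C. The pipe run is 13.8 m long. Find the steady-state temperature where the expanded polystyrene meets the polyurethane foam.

T ≈ -3.73 °C

For a radial system each layer contributes R = ln(r_out/r_in)/(2πkL); films add R = 1/(hA).
R_brass pipe wall = ln(23.7/21)/(2π×108×13.8) = 1.292×10^-5 K/W
R_expanded polystyrene = ln(42.7/23.7)/(2π×0.0393×13.8) = 0.1728 K/W
R_polyurethane foam = ln(122.7/42.7)/(2π×0.0319×13.8) = 0.3816 K/W
R_total = 0.5544 K/W
Q = ΔT/R_total = 49/0.5544
Q = 88.4 W
T_interface = T_inner + Q·ΣR(inner→interface) = -19 + 88.4×0.1728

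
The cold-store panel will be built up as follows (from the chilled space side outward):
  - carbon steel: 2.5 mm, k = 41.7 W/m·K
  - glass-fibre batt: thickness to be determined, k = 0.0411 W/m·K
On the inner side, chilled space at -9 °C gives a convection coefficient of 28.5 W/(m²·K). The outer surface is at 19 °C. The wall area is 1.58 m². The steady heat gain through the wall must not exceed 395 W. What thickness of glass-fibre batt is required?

Series thermal resistances:
R_inner film = 1/(h_i·A) = 1/(28.5×1.58) = 0.02221 K/W
R_carbon steel = L/(kA) = 0.0025/(41.7×1.58) = 3.794×10^-5 K/W
Sum of the known resistances R_other = 0.02225 K/W
Required total resistance R_tot = ΔT/Q_allow = 28/395 = 0.07089 K/W
R_glass-fibre batt = R_tot − R_other = 0.04864 K/W
L = R·k·A = 0.04864×0.0411×1.58

L ≈ 3.16 mm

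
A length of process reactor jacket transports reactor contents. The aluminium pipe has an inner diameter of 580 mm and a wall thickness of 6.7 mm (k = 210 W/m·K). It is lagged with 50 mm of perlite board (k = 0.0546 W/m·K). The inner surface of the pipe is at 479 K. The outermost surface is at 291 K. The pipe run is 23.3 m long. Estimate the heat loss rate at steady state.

Per-layer cylindrical resistances, series-summed:
R_aluminium pipe wall = ln(296.7/290)/(2π×210×23.3) = 7.429×10^-7 K/W
R_perlite board = ln(346.7/296.7)/(2π×0.0546×23.3) = 0.01948 K/W
R_total = 0.01948 K/W
Q = ΔT/R_total = 188/0.01948

Q ≈ 9650 W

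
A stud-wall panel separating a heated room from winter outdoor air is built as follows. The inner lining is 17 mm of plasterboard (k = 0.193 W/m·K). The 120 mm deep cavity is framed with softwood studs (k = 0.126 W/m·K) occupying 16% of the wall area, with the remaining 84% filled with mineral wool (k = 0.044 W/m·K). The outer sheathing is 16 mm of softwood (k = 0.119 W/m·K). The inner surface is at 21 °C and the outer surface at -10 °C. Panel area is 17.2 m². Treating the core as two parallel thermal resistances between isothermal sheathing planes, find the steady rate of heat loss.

Q ≈ 229 W

Sheathing layers in series; stud and cavity paths in parallel between them.
R_inner = 0.017/(0.193×17.2) = 0.005121 K/W
R_stud  = 0.12/(0.126×0.16×17.2) = 0.3461 K/W
R_cav   = 0.12/(0.044×0.84×17.2) = 0.1888 K/W
1/R_core = 1/R_stud + 1/R_cav → R_core = 0.1221 K/W
R_outer = 0.016/(0.119×17.2) = 0.007817 K/W
R_total = 0.1351 K/W
Q = ΔT/R_total = 31/0.1351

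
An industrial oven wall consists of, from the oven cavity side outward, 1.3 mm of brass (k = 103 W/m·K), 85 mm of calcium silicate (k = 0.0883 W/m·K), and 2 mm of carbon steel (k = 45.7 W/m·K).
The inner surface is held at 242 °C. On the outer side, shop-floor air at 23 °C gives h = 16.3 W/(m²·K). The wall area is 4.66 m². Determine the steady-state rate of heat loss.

Using the resistance-network approach (series):
R_brass = L/(kA) = 0.0013/(103×4.66) = 2.708×10^-6 K/W
R_calcium silicate = L/(kA) = 0.085/(0.0883×4.66) = 0.2066 K/W
R_carbon steel = L/(kA) = 0.002/(45.7×4.66) = 9.391×10^-6 K/W
R_outer film = 1/(h_o·A) = 1/(16.3×4.66) = 0.01317 K/W
R_total = 0.2197 K/W
Q = ΔT / R_total = 219 / 0.2197

Q ≈ 997 W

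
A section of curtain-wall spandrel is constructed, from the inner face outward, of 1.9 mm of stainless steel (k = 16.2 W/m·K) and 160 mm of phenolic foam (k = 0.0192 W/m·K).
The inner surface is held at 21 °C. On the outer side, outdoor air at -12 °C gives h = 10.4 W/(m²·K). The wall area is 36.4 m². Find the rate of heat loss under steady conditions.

Thermal resistances in series:
R_stainless steel = L/(kA) = 0.0019/(16.2×36.4) = 3.222×10^-6 K/W
R_phenolic foam = L/(kA) = 0.16/(0.0192×36.4) = 0.2289 K/W
R_outer film = 1/(h_o·A) = 1/(10.4×36.4) = 0.002642 K/W
R_total = 0.2316 K/W
Q = ΔT / R_total = 33 / 0.2316

Q ≈ 142 W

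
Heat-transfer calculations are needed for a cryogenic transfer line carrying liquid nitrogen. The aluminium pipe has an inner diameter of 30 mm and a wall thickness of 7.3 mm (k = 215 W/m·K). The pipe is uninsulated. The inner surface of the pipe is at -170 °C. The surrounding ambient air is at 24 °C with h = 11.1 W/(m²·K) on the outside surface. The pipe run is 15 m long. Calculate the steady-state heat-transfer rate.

Cylindrical conduction, so R = ln(r₂/r₁)/(2πkL) per layer, in series:
R_aluminium pipe wall = ln(22.3/15)/(2π×215×15) = 1.957×10^-5 K/W
R_outer film = 1/(h_o·2πr_oL) = 1/(11.1×2π×0.0223×15) = 0.04286 K/W
R_total = 0.04288 K/W
Q = ΔT/R_total = 194/0.04288

Q ≈ 4520 W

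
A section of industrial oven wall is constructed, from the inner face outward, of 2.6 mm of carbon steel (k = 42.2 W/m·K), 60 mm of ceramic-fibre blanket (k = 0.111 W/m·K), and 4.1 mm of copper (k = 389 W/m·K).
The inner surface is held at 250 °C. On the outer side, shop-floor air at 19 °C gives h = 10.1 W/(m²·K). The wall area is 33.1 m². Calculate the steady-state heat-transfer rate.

Series thermal resistances:
R_carbon steel = L/(kA) = 0.0026/(42.2×33.1) = 1.861×10^-6 K/W
R_ceramic-fibre blanket = L/(kA) = 0.06/(0.111×33.1) = 0.01633 K/W
R_copper = L/(kA) = 0.0041/(389×33.1) = 3.184×10^-7 K/W
R_outer film = 1/(h_o·A) = 1/(10.1×33.1) = 0.002991 K/W
R_total = 0.01932 K/W
Q = ΔT / R_total = 231 / 0.01932

Q ≈ 12000 W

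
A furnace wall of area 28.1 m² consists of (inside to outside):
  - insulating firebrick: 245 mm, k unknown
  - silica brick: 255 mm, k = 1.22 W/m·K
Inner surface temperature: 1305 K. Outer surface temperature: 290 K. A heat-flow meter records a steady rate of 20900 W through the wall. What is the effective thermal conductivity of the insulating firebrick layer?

Using the resistance-network approach (series):
R_silica brick = L/(kA) = 0.255/(1.22×28.1) = 0.007438 K/W
Sum of known resistances R_other = 0.007438 K/W
Total R = ΔT/Q = 1015/20900 = 0.04856 K/W
R_insulating firebrick = R_total − R_other = 0.04113 K/W
k = L/(R·A) = 0.245/(0.04113×28.1)

k ≈ 0.212 W/(m·K)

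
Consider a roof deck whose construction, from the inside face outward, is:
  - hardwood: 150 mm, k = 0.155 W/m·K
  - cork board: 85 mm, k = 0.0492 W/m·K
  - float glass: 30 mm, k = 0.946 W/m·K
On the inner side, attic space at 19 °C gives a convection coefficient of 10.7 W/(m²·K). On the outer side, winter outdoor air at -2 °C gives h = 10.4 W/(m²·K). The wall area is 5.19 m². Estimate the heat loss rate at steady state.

Q ≈ 37.4 W

Series thermal resistances:
R_inner film = 1/(h_i·A) = 1/(10.7×5.19) = 0.01801 K/W
R_hardwood = L/(kA) = 0.15/(0.155×5.19) = 0.1865 K/W
R_cork board = L/(kA) = 0.085/(0.0492×5.19) = 0.3329 K/W
R_float glass = L/(kA) = 0.03/(0.946×5.19) = 0.00611 K/W
R_outer film = 1/(h_o·A) = 1/(10.4×5.19) = 0.01853 K/W
R_total = 0.562 K/W
Q = ΔT / R_total = 21 / 0.562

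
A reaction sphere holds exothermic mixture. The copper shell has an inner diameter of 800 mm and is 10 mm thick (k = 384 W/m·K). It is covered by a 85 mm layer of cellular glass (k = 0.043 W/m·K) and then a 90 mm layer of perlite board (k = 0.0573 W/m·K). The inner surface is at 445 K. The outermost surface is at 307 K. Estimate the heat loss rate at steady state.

Spherical conduction: R = (1/r_in − 1/r_out)/(4πk) per layer; series-sum.
R_copper shell = (1/0.4 − 1/0.41)/(4π×384) = 1.264×10^-5 K/W
R_cellular glass = (1/0.41 − 1/0.495)/(4π×0.043) = 0.7751 K/W
R_perlite board = (1/0.495 − 1/0.585)/(4π×0.0573) = 0.4316 K/W
R_total = 1.207 K/W
Q = ΔT/R_total = 138/1.207

Q ≈ 114 W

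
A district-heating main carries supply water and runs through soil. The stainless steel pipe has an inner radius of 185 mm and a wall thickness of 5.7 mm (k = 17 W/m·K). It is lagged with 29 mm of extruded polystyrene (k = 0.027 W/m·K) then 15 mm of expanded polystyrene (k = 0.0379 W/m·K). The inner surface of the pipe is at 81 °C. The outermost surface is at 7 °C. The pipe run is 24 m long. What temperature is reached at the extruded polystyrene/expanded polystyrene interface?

T ≈ 25.5 °C

For a radial system each layer contributes R = ln(r_out/r_in)/(2πkL); films add R = 1/(hA).
R_stainless steel pipe wall = ln(190.7/185)/(2π×17×24) = 1.184×10^-5 K/W
R_extruded polystyrene = ln(219.7/190.7)/(2π×0.027×24) = 0.03477 K/W
R_expanded polystyrene = ln(234.7/219.7)/(2π×0.0379×24) = 0.01156 K/W
R_total = 0.04634 K/W
Q = ΔT/R_total = 74/0.04634
Q = 1600 W
T_interface = T_inner − Q·ΣR(inner→interface) = 81 − 1600×0.03478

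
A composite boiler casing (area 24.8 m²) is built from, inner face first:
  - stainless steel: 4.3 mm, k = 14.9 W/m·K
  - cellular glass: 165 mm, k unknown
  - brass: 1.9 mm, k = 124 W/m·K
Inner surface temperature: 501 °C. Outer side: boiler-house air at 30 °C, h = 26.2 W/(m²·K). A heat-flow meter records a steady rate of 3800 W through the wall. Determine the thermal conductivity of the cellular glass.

Model the wall as resistances in series:
R_stainless steel = L/(kA) = 0.0043/(14.9×24.8) = 1.164×10^-5 K/W
R_brass = L/(kA) = 0.0019/(124×24.8) = 6.178×10^-7 K/W
R_outer film = 1/(h_o·A) = 1/(26.2×24.8) = 0.001539 K/W
Sum of known resistances R_other = 0.001551 K/W
Total R = ΔT/Q = 471/3800 = 0.1239 K/W
R_cellular glass = R_total − R_other = 0.1224 K/W
k = L/(R·A) = 0.165/(0.1224×24.8)

k ≈ 0.0544 W/(m·K)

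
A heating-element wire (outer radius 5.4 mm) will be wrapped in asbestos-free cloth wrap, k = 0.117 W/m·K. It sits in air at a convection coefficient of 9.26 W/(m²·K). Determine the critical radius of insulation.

For a cylinder r_cr = k/h = 0.117/9.26
r_cr = 12.6 mm; since the bare radius (5.4 mm) is below r_cr, adding a thin layer of insulation will *increase* heat loss.

r_cr ≈ 12.6 mm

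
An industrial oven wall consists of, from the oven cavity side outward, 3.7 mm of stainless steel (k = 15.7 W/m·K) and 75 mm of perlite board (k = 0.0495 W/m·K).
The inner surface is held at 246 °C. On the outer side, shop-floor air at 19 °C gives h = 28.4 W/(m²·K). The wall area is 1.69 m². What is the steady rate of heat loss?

Treating each layer as a thermal resistance in series:
R_stainless steel = L/(kA) = 0.0037/(15.7×1.69) = 1.394×10^-4 K/W
R_perlite board = L/(kA) = 0.075/(0.0495×1.69) = 0.8965 K/W
R_outer film = 1/(h_o·A) = 1/(28.4×1.69) = 0.02084 K/W
R_total = 0.9175 K/W
Q = ΔT / R_total = 227 / 0.9175

Q ≈ 247 W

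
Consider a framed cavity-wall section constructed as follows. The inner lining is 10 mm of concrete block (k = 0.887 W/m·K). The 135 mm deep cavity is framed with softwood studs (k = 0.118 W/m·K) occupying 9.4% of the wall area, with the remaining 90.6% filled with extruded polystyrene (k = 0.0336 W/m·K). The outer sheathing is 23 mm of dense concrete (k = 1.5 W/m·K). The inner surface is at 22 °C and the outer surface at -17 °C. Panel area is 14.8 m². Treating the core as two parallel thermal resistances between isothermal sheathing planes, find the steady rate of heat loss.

Sheathing layers in series; stud and cavity paths in parallel between them.
R_inner = 0.01/(0.887×14.8) = 7.618×10^-4 K/W
R_stud  = 0.135/(0.118×0.094×14.8) = 0.8224 K/W
R_cav   = 0.135/(0.0336×0.906×14.8) = 0.2996 K/W
1/R_core = 1/R_stud + 1/R_cav → R_core = 0.2196 K/W
R_outer = 0.023/(1.5×14.8) = 0.001036 K/W
R_total = 0.2214 K/W
Q = ΔT/R_total = 39/0.2214

Q ≈ 176 W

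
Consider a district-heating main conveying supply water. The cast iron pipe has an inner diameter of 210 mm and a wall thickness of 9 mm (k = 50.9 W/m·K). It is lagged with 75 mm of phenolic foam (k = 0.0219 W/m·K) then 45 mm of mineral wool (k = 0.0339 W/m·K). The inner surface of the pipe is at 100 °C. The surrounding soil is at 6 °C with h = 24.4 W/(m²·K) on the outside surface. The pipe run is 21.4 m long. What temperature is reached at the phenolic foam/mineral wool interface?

Per-layer cylindrical resistances, series-summed:
R_cast iron pipe wall = ln(114/105)/(2π×50.9×21.4) = 1.202×10^-5 K/W
R_phenolic foam = ln(189/114)/(2π×0.0219×21.4) = 0.1717 K/W
R_mineral wool = ln(234/189)/(2π×0.0339×21.4) = 0.04685 K/W
R_outer film = 1/(h_o·2πr_oL) = 1/(24.4×2π×0.234×21.4) = 0.001303 K/W
R_total = 0.2199 K/W
Q = ΔT/R_total = 94/0.2199
Q = 428 W
T_interface = T_inner − Q·ΣR(inner→interface) = 100 − 428×0.1717

T ≈ 26.6 °C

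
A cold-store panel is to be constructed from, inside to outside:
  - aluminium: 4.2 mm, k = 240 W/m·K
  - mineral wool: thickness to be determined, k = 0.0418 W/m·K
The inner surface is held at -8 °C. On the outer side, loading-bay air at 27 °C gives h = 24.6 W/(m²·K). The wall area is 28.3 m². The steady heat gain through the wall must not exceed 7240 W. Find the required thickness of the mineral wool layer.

Treating each layer as a thermal resistance in series:
R_aluminium = L/(kA) = 0.0042/(240×28.3) = 6.184×10^-7 K/W
R_outer film = 1/(h_o·A) = 1/(24.6×28.3) = 0.001436 K/W
Sum of the known resistances R_other = 0.001437 K/W
Required total resistance R_tot = ΔT/Q_allow = 35/7240 = 0.004834 K/W
R_mineral wool = R_tot − R_other = 0.003397 K/W
L = R·k·A = 0.003397×0.0418×28.3

L ≈ 4.02 mm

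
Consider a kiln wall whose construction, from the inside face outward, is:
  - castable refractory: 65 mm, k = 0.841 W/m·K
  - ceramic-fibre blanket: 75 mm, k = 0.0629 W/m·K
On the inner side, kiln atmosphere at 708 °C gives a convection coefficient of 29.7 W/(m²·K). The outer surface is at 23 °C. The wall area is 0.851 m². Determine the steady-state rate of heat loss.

Q ≈ 447 W

Model the wall as resistances in series:
R_inner film = 1/(h_i·A) = 1/(29.7×0.851) = 0.03957 K/W
R_castable refractory = L/(kA) = 0.065/(0.841×0.851) = 0.09082 K/W
R_ceramic-fibre blanket = L/(kA) = 0.075/(0.0629×0.851) = 1.401 K/W
R_total = 1.532 K/W
Q = ΔT / R_total = 685 / 1.532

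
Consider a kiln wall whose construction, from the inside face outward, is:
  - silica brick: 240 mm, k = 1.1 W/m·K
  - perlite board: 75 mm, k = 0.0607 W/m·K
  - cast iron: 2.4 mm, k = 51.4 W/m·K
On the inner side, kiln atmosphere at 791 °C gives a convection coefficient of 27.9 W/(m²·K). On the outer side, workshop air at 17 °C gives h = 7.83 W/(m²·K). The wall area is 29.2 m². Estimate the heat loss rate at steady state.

Q ≈ 14000 W

Model the wall as resistances in series:
R_inner film = 1/(h_i·A) = 1/(27.9×29.2) = 0.001227 K/W
R_silica brick = L/(kA) = 0.24/(1.1×29.2) = 0.007472 K/W
R_perlite board = L/(kA) = 0.075/(0.0607×29.2) = 0.04231 K/W
R_cast iron = L/(kA) = 0.0024/(51.4×29.2) = 1.599×10^-6 K/W
R_outer film = 1/(h_o·A) = 1/(7.83×29.2) = 0.004374 K/W
R_total = 0.05539 K/W
Q = ΔT / R_total = 774 / 0.05539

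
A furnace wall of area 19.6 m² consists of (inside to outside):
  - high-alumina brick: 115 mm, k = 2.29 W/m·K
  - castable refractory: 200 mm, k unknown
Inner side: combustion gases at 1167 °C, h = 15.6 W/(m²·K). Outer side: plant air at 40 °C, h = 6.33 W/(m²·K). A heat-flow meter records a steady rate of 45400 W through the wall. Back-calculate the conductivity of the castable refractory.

k ≈ 0.933 W/(m·K)

Using the resistance-network approach (series):
R_inner film = 1/(h_i·A) = 1/(15.6×19.6) = 0.003271 K/W
R_high-alumina brick = L/(kA) = 0.115/(2.29×19.6) = 0.002562 K/W
R_outer film = 1/(h_o·A) = 1/(6.33×19.6) = 0.00806 K/W
Sum of known resistances R_other = 0.01389 K/W
Total R = ΔT/Q = 1127/45400 = 0.02482 K/W
R_castable refractory = R_total − R_other = 0.01093 K/W
k = L/(R·A) = 0.2/(0.01093×19.6)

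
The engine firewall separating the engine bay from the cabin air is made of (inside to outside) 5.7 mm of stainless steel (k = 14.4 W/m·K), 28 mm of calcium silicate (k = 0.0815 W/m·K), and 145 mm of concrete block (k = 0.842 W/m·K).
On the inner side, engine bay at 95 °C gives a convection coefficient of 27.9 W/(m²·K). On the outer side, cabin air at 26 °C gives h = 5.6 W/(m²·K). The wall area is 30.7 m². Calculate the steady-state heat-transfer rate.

Q ≈ 2900 W

Treating each layer as a thermal resistance in series:
R_inner film = 1/(h_i·A) = 1/(27.9×30.7) = 0.001168 K/W
R_stainless steel = L/(kA) = 0.0057/(14.4×30.7) = 1.289×10^-5 K/W
R_calcium silicate = L/(kA) = 0.028/(0.0815×30.7) = 0.01119 K/W
R_concrete block = L/(kA) = 0.145/(0.842×30.7) = 0.005609 K/W
R_outer film = 1/(h_o·A) = 1/(5.6×30.7) = 0.005817 K/W
R_total = 0.0238 K/W
Q = ΔT / R_total = 69 / 0.0238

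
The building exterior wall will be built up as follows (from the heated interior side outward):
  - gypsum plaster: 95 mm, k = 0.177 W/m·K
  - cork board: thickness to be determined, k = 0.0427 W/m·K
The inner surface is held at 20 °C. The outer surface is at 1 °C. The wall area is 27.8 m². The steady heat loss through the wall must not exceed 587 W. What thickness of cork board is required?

Using the resistance-network approach (series):
R_gypsum plaster = L/(kA) = 0.095/(0.177×27.8) = 0.01931 K/W
Sum of the known resistances R_other = 0.01931 K/W
Required total resistance R_tot = ΔT/Q_allow = 19/587 = 0.03237 K/W
R_cork board = R_tot − R_other = 0.01306 K/W
L = R·k·A = 0.01306×0.0427×27.8

L ≈ 15.5 mm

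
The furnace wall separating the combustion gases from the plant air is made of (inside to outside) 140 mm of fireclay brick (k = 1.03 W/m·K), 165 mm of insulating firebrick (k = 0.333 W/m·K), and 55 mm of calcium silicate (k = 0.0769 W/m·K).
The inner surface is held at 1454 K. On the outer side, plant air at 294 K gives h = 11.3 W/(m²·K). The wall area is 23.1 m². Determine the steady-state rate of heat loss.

Q ≈ 18700 W

Thermal resistances in series:
R_fireclay brick = L/(kA) = 0.14/(1.03×23.1) = 0.005884 K/W
R_insulating firebrick = L/(kA) = 0.165/(0.333×23.1) = 0.02145 K/W
R_calcium silicate = L/(kA) = 0.055/(0.0769×23.1) = 0.03096 K/W
R_outer film = 1/(h_o·A) = 1/(11.3×23.1) = 0.003831 K/W
R_total = 0.06213 K/W
Q = ΔT / R_total = 1160 / 0.06213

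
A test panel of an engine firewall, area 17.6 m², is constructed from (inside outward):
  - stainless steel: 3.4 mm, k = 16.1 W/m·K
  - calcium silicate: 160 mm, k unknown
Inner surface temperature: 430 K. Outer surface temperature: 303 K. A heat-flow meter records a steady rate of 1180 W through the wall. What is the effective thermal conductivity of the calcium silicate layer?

Treating each layer as a thermal resistance in series:
R_stainless steel = L/(kA) = 0.0034/(16.1×17.6) = 1.2×10^-5 K/W
Sum of known resistances R_other = 1.2×10^-5 K/W
Total R = ΔT/Q = 127/1180 = 0.1076 K/W
R_calcium silicate = R_total − R_other = 0.1076 K/W
k = L/(R·A) = 0.16/(0.1076×17.6)

k ≈ 0.0845 W/(m·K)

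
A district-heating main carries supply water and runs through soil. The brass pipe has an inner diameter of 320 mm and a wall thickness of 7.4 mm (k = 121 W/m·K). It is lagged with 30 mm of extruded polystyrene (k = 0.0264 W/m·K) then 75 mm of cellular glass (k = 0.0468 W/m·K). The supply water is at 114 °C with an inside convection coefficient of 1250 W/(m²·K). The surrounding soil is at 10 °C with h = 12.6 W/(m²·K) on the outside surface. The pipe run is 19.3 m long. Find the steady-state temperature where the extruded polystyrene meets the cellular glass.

Cylindrical conduction, so R = ln(r₂/r₁)/(2πkL) per layer, in series:
R_inner film = 1/(h_i·2πr₁L) = 1/(1250×2π×0.16×19.3) = 4.123×10^-5 K/W
R_brass pipe wall = ln(167.4/160)/(2π×121×19.3) = 3.081×10^-6 K/W
R_extruded polystyrene = ln(197.4/167.4)/(2π×0.0264×19.3) = 0.05149 K/W
R_cellular glass = ln(272.4/197.4)/(2π×0.0468×19.3) = 0.05674 K/W
R_outer film = 1/(h_o·2πr_oL) = 1/(12.6×2π×0.2724×19.3) = 0.002403 K/W
R_total = 0.1107 K/W
Q = ΔT/R_total = 104/0.1107
Q = 940 W
T_interface = T_inner − Q·ΣR(inner→interface) = 114 − 940×0.05154

T ≈ 65.6 °C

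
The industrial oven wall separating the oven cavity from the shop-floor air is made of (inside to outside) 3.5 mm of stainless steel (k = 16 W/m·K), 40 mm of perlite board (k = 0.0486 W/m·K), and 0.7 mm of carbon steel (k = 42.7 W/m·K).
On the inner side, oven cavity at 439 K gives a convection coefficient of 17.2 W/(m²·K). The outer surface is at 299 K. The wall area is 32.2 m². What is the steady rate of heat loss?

Using the resistance-network approach (series):
R_inner film = 1/(h_i·A) = 1/(17.2×32.2) = 0.001806 K/W
R_stainless steel = L/(kA) = 0.0035/(16×32.2) = 6.793×10^-6 K/W
R_perlite board = L/(kA) = 0.04/(0.0486×32.2) = 0.02556 K/W
R_carbon steel = L/(kA) = 0.0007/(42.7×32.2) = 5.091×10^-7 K/W
R_total = 0.02737 K/W
Q = ΔT / R_total = 140 / 0.02737

Q ≈ 5110 W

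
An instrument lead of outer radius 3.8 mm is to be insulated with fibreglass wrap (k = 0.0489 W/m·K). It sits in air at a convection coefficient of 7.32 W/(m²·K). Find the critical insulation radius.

For a cylinder r_cr = k/h = 0.0489/7.32
r_cr = 6.68 mm; since the bare radius (3.8 mm) is below r_cr, adding a thin layer of insulation will *increase* heat loss.

r_cr ≈ 6.68 mm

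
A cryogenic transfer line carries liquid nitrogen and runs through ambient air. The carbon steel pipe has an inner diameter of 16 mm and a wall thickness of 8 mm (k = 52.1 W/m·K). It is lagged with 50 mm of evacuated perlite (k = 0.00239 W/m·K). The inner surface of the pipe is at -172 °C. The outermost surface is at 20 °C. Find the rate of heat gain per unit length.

q′ ≈ 2.03 W/m

Treating each annulus and film as a series resistance:
R_carbon steel pipe wall = ln(16/8)/(2π×52.1×1) = 0.002117 K/W
R_evacuated perlite = ln(66/16)/(2π×0.00239×1) = 94.37 K/W
R_total = 94.37 K/W
Q = ΔT/R_total = 192/94.37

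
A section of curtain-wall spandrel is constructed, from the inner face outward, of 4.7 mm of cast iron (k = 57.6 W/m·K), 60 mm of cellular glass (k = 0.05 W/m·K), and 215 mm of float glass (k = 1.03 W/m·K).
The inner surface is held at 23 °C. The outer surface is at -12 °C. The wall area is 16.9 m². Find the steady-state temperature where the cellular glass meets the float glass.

Series thermal resistances:
R_cast iron = L/(kA) = 0.0047/(57.6×16.9) = 4.828×10^-6 K/W
R_cellular glass = L/(kA) = 0.06/(0.05×16.9) = 0.07101 K/W
R_float glass = L/(kA) = 0.215/(1.03×16.9) = 0.01235 K/W
R_total = 0.08336 K/W;  Q = ΔT/R_total = 35/0.08336 = 419.9 W
T_interface = T_inner − Q·ΣR(inner→interface) = 23 − 420×0.07101

T ≈ -6.81 °C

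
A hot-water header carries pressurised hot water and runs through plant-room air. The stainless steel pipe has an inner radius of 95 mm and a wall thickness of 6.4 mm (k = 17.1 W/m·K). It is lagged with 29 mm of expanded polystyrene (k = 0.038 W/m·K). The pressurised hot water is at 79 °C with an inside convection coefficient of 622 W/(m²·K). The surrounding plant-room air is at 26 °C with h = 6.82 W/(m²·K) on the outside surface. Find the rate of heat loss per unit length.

q′ ≈ 42.9 W/m

Treating each annulus and film as a series resistance:
R_inner film = 1/(h_i·2πr₁L) = 1/(622×2π×0.095×1) = 0.002693 K/W
R_stainless steel pipe wall = ln(101.4/95)/(2π×17.1×1) = 6.068×10^-4 K/W
R_expanded polystyrene = ln(130.4/101.4)/(2π×0.038×1) = 1.053 K/W
R_outer film = 1/(h_o·2πr_oL) = 1/(6.82×2π×0.1304×1) = 0.179 K/W
R_total = 1.236 K/W
Q = ΔT/R_total = 53/1.236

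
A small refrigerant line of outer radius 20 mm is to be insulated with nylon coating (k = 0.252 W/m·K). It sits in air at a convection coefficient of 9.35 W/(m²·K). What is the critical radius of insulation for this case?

For a cylinder r_cr = k/h = 0.252/9.35
r_cr = 27 mm; since the bare radius (20 mm) is below r_cr, adding a thin layer of insulation will *increase* heat loss.

r_cr ≈ 27 mm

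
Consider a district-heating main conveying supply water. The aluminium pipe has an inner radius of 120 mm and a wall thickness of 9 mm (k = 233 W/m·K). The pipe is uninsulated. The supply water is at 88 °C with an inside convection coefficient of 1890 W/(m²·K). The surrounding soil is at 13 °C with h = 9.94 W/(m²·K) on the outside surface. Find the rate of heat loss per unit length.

Treating each annulus and film as a series resistance:
R_inner film = 1/(h_i·2πr₁L) = 1/(1890×2π×0.12×1) = 7.017×10^-4 K/W
R_aluminium pipe wall = ln(129/120)/(2π×233×1) = 4.94×10^-5 K/W
R_outer film = 1/(h_o·2πr_oL) = 1/(9.94×2π×0.129×1) = 0.1241 K/W
R_total = 0.1249 K/W
Q = ΔT/R_total = 75/0.1249

q′ ≈ 601 W/m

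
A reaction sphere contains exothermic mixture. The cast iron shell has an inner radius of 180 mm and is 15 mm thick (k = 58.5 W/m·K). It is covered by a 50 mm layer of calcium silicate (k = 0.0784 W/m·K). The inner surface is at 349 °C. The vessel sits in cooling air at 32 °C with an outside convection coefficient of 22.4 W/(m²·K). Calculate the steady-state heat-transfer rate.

Spherical conduction: R = (1/r_in − 1/r_out)/(4πk) per layer; series-sum.
R_cast iron shell = (1/0.18 − 1/0.195)/(4π×58.5) = 5.813×10^-4 K/W
R_calcium silicate = (1/0.195 − 1/0.245)/(4π×0.0784) = 1.062 K/W
R_outer film = 1/(h·4πr_o²) = 1/(22.4×4π×0.245²) = 0.05918 K/W
R_total = 1.122 K/W
Q = ΔT/R_total = 317/1.122

Q ≈ 283 W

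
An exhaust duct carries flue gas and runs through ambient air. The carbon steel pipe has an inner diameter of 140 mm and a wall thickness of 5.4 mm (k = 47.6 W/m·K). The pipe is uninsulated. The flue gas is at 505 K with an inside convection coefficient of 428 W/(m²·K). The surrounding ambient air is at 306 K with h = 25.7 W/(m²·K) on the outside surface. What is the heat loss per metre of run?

q′ ≈ 2270 W/m

Treating each annulus and film as a series resistance:
R_inner film = 1/(h_i·2πr₁L) = 1/(428×2π×0.07×1) = 0.005312 K/W
R_carbon steel pipe wall = ln(75.4/70)/(2π×47.6×1) = 2.485×10^-4 K/W
R_outer film = 1/(h_o·2πr_oL) = 1/(25.7×2π×0.0754×1) = 0.08213 K/W
R_total = 0.08769 K/W
Q = ΔT/R_total = 199/0.08769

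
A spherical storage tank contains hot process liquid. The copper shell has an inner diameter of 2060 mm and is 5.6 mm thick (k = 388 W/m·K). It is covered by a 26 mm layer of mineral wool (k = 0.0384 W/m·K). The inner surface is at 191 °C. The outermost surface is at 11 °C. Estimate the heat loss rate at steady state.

Spherical conduction: R = (1/r_in − 1/r_out)/(4πk) per layer; series-sum.
R_copper shell = (1/1.03 − 1/1.0356)/(4π×388) = 1.077×10^-6 K/W
R_mineral wool = (1/1.0356 − 1/1.0616)/(4π×0.0384) = 0.04901 K/W
R_total = 0.04901 K/W
Q = ΔT/R_total = 180/0.04901

Q ≈ 3670 W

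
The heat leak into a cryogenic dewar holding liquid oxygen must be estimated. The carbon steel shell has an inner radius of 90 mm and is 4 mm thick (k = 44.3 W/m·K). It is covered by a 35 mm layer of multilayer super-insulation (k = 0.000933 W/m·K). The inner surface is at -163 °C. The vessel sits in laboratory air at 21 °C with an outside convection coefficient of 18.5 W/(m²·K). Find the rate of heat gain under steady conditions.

For a spherical shell R = (1/r₁ − 1/r₂)/(4πk); film R = 1/(h·4πr²). In series:
R_carbon steel shell = (1/0.09 − 1/0.094)/(4π×44.3) = 8.493×10^-4 K/W
R_multilayer super-insulation = (1/0.094 − 1/0.129)/(4π×0.000933) = 246.2 K/W
R_outer film = 1/(h·4πr_o²) = 1/(18.5×4π×0.129²) = 0.2585 K/W
R_total = 246.4 K/W
Q = ΔT/R_total = 184/246.4

Q ≈ 0.747 W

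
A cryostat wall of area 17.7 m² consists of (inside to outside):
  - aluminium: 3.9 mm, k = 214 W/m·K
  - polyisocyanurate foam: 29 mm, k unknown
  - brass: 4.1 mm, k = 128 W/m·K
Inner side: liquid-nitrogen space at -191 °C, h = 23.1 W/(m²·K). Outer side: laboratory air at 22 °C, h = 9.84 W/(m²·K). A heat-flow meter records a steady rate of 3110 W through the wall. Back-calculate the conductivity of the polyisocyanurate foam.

k ≈ 0.0272 W/(m·K)

Series thermal resistances:
R_inner film = 1/(h_i·A) = 1/(23.1×17.7) = 0.002446 K/W
R_aluminium = L/(kA) = 0.0039/(214×17.7) = 1.03×10^-6 K/W
R_brass = L/(kA) = 0.0041/(128×17.7) = 1.81×10^-6 K/W
R_outer film = 1/(h_o·A) = 1/(9.84×17.7) = 0.005742 K/W
Sum of known resistances R_other = 0.00819 K/W
Total R = ΔT/Q = 213/3110 = 0.06849 K/W
R_polyisocyanurate foam = R_total − R_other = 0.0603 K/W
k = L/(R·A) = 0.029/(0.0603×17.7)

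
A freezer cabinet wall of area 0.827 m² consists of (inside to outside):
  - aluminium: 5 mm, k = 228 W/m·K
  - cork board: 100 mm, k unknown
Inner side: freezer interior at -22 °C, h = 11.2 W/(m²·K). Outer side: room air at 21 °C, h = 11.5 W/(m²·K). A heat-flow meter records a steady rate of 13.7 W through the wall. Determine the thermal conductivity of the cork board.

k ≈ 0.0413 W/(m·K)

Treating each layer as a thermal resistance in series:
R_inner film = 1/(h_i·A) = 1/(11.2×0.827) = 0.108 K/W
R_aluminium = L/(kA) = 0.005/(228×0.827) = 2.652×10^-5 K/W
R_outer film = 1/(h_o·A) = 1/(11.5×0.827) = 0.1051 K/W
Sum of known resistances R_other = 0.2131 K/W
Total R = ΔT/Q = 43/13.7 = 3.139 K/W
R_cork board = R_total − R_other = 2.926 K/W
k = L/(R·A) = 0.1/(2.926×0.827)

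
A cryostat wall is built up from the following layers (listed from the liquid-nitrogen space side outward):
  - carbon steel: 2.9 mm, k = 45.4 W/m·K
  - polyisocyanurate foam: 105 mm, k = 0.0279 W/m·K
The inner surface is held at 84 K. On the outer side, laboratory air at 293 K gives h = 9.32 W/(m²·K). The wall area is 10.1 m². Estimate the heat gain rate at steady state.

Model the wall as resistances in series:
R_carbon steel = L/(kA) = 0.0029/(45.4×10.1) = 6.324×10^-6 K/W
R_polyisocyanurate foam = L/(kA) = 0.105/(0.0279×10.1) = 0.3726 K/W
R_outer film = 1/(h_o·A) = 1/(9.32×10.1) = 0.01062 K/W
R_total = 0.3832 K/W
Q = ΔT / R_total = 209 / 0.3832

Q ≈ 545 W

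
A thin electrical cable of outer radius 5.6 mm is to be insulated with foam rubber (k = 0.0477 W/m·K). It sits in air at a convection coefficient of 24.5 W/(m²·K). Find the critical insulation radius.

r_cr ≈ 1.95 mm

For a cylinder r_cr = k/h = 0.0477/24.5
r_cr = 1.95 mm; since the bare radius (5.6 mm) is above r_cr, any added insulation will reduce heat loss.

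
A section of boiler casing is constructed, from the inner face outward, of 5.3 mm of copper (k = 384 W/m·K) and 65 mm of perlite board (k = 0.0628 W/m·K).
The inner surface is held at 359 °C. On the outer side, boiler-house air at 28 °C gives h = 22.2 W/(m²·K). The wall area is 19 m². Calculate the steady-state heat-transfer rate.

Treating each layer as a thermal resistance in series:
R_copper = L/(kA) = 0.0053/(384×19) = 7.264×10^-7 K/W
R_perlite board = L/(kA) = 0.065/(0.0628×19) = 0.05448 K/W
R_outer film = 1/(h_o·A) = 1/(22.2×19) = 0.002371 K/W
R_total = 0.05685 K/W
Q = ΔT / R_total = 331 / 0.05685

Q ≈ 5820 W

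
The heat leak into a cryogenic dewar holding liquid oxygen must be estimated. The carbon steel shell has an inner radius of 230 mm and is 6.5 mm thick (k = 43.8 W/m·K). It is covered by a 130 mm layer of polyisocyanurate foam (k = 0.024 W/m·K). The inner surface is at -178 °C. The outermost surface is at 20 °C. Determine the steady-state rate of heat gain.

Q ≈ 39.8 W

Radial (spherical) resistances in series:
R_carbon steel shell = (1/0.23 − 1/0.2365)/(4π×43.8) = 2.171×10^-4 K/W
R_polyisocyanurate foam = (1/0.2365 − 1/0.3665)/(4π×0.024) = 4.973 K/W
R_total = 4.973 K/W
Q = ΔT/R_total = 198/4.973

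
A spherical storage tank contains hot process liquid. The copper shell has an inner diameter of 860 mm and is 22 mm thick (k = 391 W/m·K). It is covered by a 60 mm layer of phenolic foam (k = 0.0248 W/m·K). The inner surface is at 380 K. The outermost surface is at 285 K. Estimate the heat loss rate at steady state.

Radial (spherical) resistances in series:
R_copper shell = (1/0.43 − 1/0.452)/(4π×391) = 2.304×10^-5 K/W
R_phenolic foam = (1/0.452 − 1/0.512)/(4π×0.0248) = 0.8319 K/W
R_total = 0.8319 K/W
Q = ΔT/R_total = 95/0.8319

Q ≈ 114 W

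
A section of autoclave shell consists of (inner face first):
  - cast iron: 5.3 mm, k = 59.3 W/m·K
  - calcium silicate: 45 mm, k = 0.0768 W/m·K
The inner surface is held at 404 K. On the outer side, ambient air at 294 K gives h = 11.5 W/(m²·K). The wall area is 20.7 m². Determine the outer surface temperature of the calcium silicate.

T ≈ 308 K

Thermal resistances in series:
R_cast iron = L/(kA) = 0.0053/(59.3×20.7) = 4.318×10^-6 K/W
R_calcium silicate = L/(kA) = 0.045/(0.0768×20.7) = 0.02831 K/W
R_outer film = 1/(h_o·A) = 1/(11.5×20.7) = 0.004201 K/W
R_total = 0.03251 K/W;  Q = ΔT/R_total = 110/0.03251 = 3383 W
T_interface = T_inner − Q·ΣR(inner→interface) = 404 − 3380×0.02831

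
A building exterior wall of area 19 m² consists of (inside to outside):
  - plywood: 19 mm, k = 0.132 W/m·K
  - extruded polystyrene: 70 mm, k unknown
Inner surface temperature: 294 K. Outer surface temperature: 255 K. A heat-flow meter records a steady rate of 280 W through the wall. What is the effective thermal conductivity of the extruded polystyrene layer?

k ≈ 0.028 W/(m·K)

Model the wall as resistances in series:
R_plywood = L/(kA) = 0.019/(0.132×19) = 0.007576 K/W
Sum of known resistances R_other = 0.007576 K/W
Total R = ΔT/Q = 39/280 = 0.1393 K/W
R_extruded polystyrene = R_total − R_other = 0.1317 K/W
k = L/(R·A) = 0.07/(0.1317×19)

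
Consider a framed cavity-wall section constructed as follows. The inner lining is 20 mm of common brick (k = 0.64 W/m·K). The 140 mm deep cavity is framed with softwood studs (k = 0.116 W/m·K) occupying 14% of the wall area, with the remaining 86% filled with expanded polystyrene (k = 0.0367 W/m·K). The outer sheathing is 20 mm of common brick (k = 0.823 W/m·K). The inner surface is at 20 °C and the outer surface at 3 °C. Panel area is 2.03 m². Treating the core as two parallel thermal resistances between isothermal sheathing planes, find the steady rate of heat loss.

Q ≈ 11.6 W

Sheathing layers in series; stud and cavity paths in parallel between them.
R_inner = 0.02/(0.64×2.03) = 0.01539 K/W
R_stud  = 0.14/(0.116×0.14×2.03) = 4.247 K/W
R_cav   = 0.14/(0.0367×0.86×2.03) = 2.185 K/W
1/R_core = 1/R_stud + 1/R_cav → R_core = 1.443 K/W
R_outer = 0.02/(0.823×2.03) = 0.01197 K/W
R_total = 1.47 K/W
Q = ΔT/R_total = 17/1.47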